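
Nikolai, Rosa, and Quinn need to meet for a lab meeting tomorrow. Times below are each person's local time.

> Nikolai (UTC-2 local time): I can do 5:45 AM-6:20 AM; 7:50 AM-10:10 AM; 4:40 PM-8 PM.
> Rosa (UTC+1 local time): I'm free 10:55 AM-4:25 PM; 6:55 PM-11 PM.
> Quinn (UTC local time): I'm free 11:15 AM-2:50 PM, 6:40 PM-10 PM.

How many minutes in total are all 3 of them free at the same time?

Nikolai in UTC: 07:45-08:20, 09:50-12:10, 18:40-22:00 (add 2h to convert from UTC-2).
Rosa in UTC: 09:55-15:25, 17:55-22:00 (subtract 1h to convert from UTC+1).
Quinn in UTC: 11:15-14:50, 18:40-22:00.
Nikolai ∩ Rosa: 09:55-12:10, 18:40-22:00.
Nikolai ∩ Rosa ∩ Quinn: 11:15-12:10, 18:40-22:00.
Summing the common windows: 55 + 200 = 255 minutes.

255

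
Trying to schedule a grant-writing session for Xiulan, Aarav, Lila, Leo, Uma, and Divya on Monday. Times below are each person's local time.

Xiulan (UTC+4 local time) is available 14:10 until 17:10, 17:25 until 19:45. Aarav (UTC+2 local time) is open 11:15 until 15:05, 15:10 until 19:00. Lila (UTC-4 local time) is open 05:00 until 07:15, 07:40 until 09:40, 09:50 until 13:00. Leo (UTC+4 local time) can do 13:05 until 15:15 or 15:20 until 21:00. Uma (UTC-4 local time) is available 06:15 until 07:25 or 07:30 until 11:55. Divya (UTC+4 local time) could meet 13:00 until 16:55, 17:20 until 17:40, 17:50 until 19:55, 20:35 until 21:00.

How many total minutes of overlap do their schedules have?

Xiulan in UTC: 10:10-13:10, 13:25-15:45 (subtract 4h to convert from UTC+4).
Aarav in UTC: 09:15-13:05, 13:10-17:00 (subtract 2h to convert from UTC+2).
Lila in UTC: 09:00-11:15, 11:40-13:40, 13:50-17:00 (add 4h to convert from UTC-4).
Leo in UTC: 09:05-11:15, 11:20-17:00 (subtract 4h to convert from UTC+4).
Uma in UTC: 10:15-11:25, 11:30-15:55 (add 4h to convert from UTC-4).
Divya in UTC: 09:00-12:55, 13:20-13:40, 13:50-15:55, 16:35-17:00 (subtract 4h to convert from UTC+4).
Xiulan ∩ Aarav: 10:10-13:05, 13:25-15:45.
Xiulan ∩ Aarav ∩ Lila: 10:10-11:15, 11:40-13:05, 13:25-13:40, 13:50-15:45.
Xiulan ∩ Aarav ∩ Lila ∩ Leo: 10:10-11:15, 11:40-13:05, 13:25-13:40, 13:50-15:45.
Xiulan ∩ Aarav ∩ Lila ∩ Leo ∩ Uma: 10:15-11:15, 11:40-13:05, 13:25-13:40, 13:50-15:45.
Xiulan ∩ Aarav ∩ Lila ∩ Leo ∩ Uma ∩ Divya: 10:15-11:15, 11:40-12:55, 13:25-13:40, 13:50-15:45.
Summing the common windows: 60 + 75 + 15 + 115 = 265 minutes.

265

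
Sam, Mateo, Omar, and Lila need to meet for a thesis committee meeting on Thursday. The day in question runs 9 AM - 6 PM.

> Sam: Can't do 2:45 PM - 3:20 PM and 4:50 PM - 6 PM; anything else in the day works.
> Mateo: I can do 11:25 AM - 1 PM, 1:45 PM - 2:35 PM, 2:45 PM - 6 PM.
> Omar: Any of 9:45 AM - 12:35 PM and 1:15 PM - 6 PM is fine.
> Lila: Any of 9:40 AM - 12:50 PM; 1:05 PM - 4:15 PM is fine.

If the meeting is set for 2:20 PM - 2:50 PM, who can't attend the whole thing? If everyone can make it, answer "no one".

Sam free: 09:00-14:45, 15:20-16:50 (invert busy blocks within the working day).
Mateo free: 11:25-13:00, 13:45-14:35, 14:45-18:00.
Omar free: 09:45-12:35, 13:15-18:00.
Lila free: 09:40-12:50, 13:05-16:15.
Sam: not fully free for 14:20-14:50. Mateo: not fully free for 14:20-14:50. Omar: free for 14:20-14:50. Lila: free for 14:20-14:50.

Mateo, Sam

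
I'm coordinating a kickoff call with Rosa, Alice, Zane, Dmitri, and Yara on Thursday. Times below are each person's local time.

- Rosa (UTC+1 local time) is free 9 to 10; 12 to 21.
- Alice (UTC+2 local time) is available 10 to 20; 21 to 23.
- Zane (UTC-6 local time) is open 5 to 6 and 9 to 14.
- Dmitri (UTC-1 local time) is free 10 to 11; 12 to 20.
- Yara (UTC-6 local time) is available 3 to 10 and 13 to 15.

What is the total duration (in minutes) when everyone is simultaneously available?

Rosa in UTC: 08:00-09:00, 11:00-20:00 (subtract 1h to convert from UTC+1).
Alice in UTC: 08:00-18:00, 19:00-21:00 (subtract 2h to convert from UTC+2).
Zane in UTC: 11:00-12:00, 15:00-20:00 (add 6h to convert from UTC-6).
Dmitri in UTC: 11:00-12:00, 13:00-21:00 (add 1h to convert from UTC-1).
Yara in UTC: 09:00-16:00, 19:00-21:00 (add 6h to convert from UTC-6).
Rosa ∩ Alice: 08:00-09:00, 11:00-18:00, 19:00-20:00.
Rosa ∩ Alice ∩ Zane: 11:00-12:00, 15:00-18:00, 19:00-20:00.
Rosa ∩ Alice ∩ Zane ∩ Dmitri: 11:00-12:00, 15:00-18:00, 19:00-20:00.
Rosa ∩ Alice ∩ Zane ∩ Dmitri ∩ Yara: 11:00-12:00, 15:00-16:00, 19:00-20:00.
Summing the common windows: 60 + 60 + 60 = 180 minutes.

180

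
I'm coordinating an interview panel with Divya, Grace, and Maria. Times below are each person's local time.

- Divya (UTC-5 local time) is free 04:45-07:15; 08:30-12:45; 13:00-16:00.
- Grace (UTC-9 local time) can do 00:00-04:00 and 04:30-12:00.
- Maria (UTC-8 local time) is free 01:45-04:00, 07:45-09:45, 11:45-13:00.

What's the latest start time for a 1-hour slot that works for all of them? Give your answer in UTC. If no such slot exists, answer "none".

Divya in UTC: 09:45-12:15, 13:30-17:45, 18:00-21:00 (add 5h to convert from UTC-5).
Grace in UTC: 09:00-13:00, 13:30-21:00 (add 9h to convert from UTC-9).
Maria in UTC: 09:45-12:00, 15:45-17:45, 19:45-21:00 (add 8h to convert from UTC-8).
Divya ∩ Grace: 09:45-12:15, 13:30-17:45, 18:00-21:00.
Divya ∩ Grace ∩ Maria: 09:45-12:00, 15:45-17:45, 19:45-21:00.
So the common availability across everyone is 09:45-12:00, 15:45-17:45, 19:45-21:00.
The last common window of at least 60 minutes is 19:45-21:00; a 60-minute meeting can start as late as 20:00 and still end by 21:00.

20:00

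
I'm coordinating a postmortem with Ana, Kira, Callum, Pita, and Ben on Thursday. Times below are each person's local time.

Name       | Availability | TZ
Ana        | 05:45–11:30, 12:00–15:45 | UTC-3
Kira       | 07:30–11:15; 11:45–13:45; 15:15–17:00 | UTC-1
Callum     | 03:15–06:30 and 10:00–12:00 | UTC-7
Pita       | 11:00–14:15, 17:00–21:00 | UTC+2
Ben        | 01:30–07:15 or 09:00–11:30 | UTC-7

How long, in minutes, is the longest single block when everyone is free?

Ana in UTC: 08:45-14:30, 15:00-18:45 (add 3h to convert from UTC-3).
Kira in UTC: 08:30-12:15, 12:45-14:45, 16:15-18:00 (add 1h to convert from UTC-1).
Callum in UTC: 10:15-13:30, 17:00-19:00 (add 7h to convert from UTC-7).
Pita in UTC: 09:00-12:15, 15:00-19:00 (subtract 2h to convert from UTC+2).
Ben in UTC: 08:30-14:15, 16:00-18:30 (add 7h to convert from UTC-7).
Ana ∩ Kira: 08:45-12:15, 12:45-14:30, 16:15-18:00.
Ana ∩ Kira ∩ Callum: 10:15-12:15, 12:45-13:30, 17:00-18:00.
Ana ∩ Kira ∩ Callum ∩ Pita: 10:15-12:15, 17:00-18:00.
Ana ∩ Kira ∩ Callum ∩ Pita ∩ Ben: 10:15-12:15, 17:00-18:00.
The longest is 10:15-12:15 at 120 minutes.

120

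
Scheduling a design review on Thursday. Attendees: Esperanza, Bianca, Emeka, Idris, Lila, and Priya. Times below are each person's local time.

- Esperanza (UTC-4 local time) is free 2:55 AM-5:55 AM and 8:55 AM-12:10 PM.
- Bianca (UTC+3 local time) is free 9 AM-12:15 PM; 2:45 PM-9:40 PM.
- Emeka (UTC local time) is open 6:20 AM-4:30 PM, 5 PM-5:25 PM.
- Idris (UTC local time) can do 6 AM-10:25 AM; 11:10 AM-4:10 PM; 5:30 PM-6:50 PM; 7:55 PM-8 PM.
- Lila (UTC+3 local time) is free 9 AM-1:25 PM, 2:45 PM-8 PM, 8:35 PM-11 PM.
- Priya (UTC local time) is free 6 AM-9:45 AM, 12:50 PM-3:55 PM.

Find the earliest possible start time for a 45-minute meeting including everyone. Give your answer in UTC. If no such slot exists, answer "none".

Esperanza in UTC: 06:55-09:55, 12:55-16:10 (add 4h to convert from UTC-4).
Bianca in UTC: 06:00-09:15, 11:45-18:40 (subtract 3h to convert from UTC+3).
Emeka in UTC: 06:20-16:30, 17:00-17:25.
Idris in UTC: 06:00-10:25, 11:10-16:10, 17:30-18:50, 19:55-20:00.
Lila in UTC: 06:00-10:25, 11:45-17:00, 17:35-20:00 (subtract 3h to convert from UTC+3).
Priya in UTC: 06:00-09:45, 12:50-15:55.
Esperanza ∩ Bianca: 06:55-09:15, 12:55-16:10.
Esperanza ∩ Bianca ∩ Emeka: 06:55-09:15, 12:55-16:10.
Esperanza ∩ Bianca ∩ Emeka ∩ Idris: 06:55-09:15, 12:55-16:10.
Esperanza ∩ Bianca ∩ Emeka ∩ Idris ∩ Lila: 06:55-09:15, 12:55-16:10.
Esperanza ∩ Bianca ∩ Emeka ∩ Idris ∩ Lila ∩ Priya: 06:55-09:15, 12:55-15:55.
The first common window of at least 45 minutes is 06:55-09:15, so the earliest start is 06:55.

06:55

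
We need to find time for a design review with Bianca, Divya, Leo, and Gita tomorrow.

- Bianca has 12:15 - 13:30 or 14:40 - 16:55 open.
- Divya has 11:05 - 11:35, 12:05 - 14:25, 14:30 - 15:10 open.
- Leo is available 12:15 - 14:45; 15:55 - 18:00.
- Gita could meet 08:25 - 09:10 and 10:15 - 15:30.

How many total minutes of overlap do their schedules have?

80

Bianca ∩ Divya: 12:15-13:30, 14:40-15:10.
Bianca ∩ Divya ∩ Leo: 12:15-13:30, 14:40-14:45.
Bianca ∩ Divya ∩ Leo ∩ Gita: 12:15-13:30, 14:40-14:45.
Summing the common windows: 75 + 5 = 80 minutes.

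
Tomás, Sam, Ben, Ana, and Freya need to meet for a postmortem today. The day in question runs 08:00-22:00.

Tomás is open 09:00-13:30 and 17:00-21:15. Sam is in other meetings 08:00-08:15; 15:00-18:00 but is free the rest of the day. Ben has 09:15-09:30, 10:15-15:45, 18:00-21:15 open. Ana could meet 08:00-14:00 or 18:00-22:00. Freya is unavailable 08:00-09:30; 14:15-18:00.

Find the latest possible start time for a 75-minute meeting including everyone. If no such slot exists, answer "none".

20:00

Tomás free: 09:00-13:30, 17:00-21:15.
Sam free: 08:15-15:00, 18:00-22:00 (invert busy blocks within the working day).
Ben free: 09:15-09:30, 10:15-15:45, 18:00-21:15.
Ana free: 08:00-14:00, 18:00-22:00.
Freya free: 09:30-14:15, 18:00-22:00 (invert busy blocks within the working day).
Tomás ∩ Sam: 09:00-13:30, 18:00-21:15.
Tomás ∩ Sam ∩ Ben: 09:15-09:30, 10:15-13:30, 18:00-21:15.
Tomás ∩ Sam ∩ Ben ∩ Ana: 09:15-09:30, 10:15-13:30, 18:00-21:15.
Tomás ∩ Sam ∩ Ben ∩ Ana ∩ Freya: 10:15-13:30, 18:00-21:15.
The last common window of at least 75 minutes is 18:00-21:15; a 75-minute meeting can start as late as 20:00 and still end by 21:15.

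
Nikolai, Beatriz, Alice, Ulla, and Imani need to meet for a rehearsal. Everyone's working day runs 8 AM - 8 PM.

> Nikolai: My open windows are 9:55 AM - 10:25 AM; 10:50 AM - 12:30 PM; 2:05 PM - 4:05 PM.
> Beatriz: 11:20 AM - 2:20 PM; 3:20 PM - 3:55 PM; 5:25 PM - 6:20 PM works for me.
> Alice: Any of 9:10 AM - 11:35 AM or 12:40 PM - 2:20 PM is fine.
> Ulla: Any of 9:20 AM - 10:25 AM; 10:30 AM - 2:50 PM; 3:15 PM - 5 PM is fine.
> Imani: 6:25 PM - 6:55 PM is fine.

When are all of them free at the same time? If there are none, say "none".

none

Nikolai ∩ Beatriz: 11:20-12:30, 14:05-14:20, 15:20-15:55.
Nikolai ∩ Beatriz ∩ Alice: 11:20-11:35, 14:05-14:20.
Nikolai ∩ Beatriz ∩ Alice ∩ Ulla: 11:20-11:35, 14:05-14:20.
Nikolai ∩ Beatriz ∩ Alice ∩ Ulla ∩ Imani: ∅.
There is no time when everyone is free.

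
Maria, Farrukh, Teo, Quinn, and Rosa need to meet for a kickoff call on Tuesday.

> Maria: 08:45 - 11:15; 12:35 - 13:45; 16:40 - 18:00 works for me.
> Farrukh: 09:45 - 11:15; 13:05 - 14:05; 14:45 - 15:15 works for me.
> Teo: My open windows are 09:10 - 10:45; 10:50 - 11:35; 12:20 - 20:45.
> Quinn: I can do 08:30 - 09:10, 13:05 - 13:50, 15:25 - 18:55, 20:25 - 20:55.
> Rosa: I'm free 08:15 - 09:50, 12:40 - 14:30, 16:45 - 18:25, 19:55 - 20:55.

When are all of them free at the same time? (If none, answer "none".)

Maria ∩ Farrukh: 09:45-11:15, 13:05-13:45.
Maria ∩ Farrukh ∩ Teo: 09:45-10:45, 10:50-11:15, 13:05-13:45.
Maria ∩ Farrukh ∩ Teo ∩ Quinn: 13:05-13:45.
Maria ∩ Farrukh ∩ Teo ∩ Quinn ∩ Rosa: 13:05-13:45.

13:05-13:45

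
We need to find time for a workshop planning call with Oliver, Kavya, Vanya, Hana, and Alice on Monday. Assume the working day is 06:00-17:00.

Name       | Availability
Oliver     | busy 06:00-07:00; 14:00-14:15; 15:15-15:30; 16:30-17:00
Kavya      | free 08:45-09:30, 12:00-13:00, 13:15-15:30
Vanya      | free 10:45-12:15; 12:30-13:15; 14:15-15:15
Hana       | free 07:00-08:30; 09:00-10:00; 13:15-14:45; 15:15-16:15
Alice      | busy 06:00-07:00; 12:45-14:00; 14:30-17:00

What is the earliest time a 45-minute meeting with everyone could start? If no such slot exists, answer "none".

Oliver free: 07:00-14:00, 14:15-15:15, 15:30-16:30 (invert busy blocks within the working day).
Kavya free: 08:45-09:30, 12:00-13:00, 13:15-15:30.
Vanya free: 10:45-12:15, 12:30-13:15, 14:15-15:15.
Hana free: 07:00-08:30, 09:00-10:00, 13:15-14:45, 15:15-16:15.
Alice free: 07:00-12:45, 14:00-14:30 (invert busy blocks within the working day).
Oliver ∩ Kavya: 08:45-09:30, 12:00-13:00, 13:15-14:00, 14:15-15:15.
Oliver ∩ Kavya ∩ Vanya: 12:00-12:15, 12:30-13:00, 14:15-15:15.
Oliver ∩ Kavya ∩ Vanya ∩ Hana: 14:15-14:45.
Oliver ∩ Kavya ∩ Vanya ∩ Hana ∩ Alice: 14:15-14:30.
Those are the intersection windows.
No common window is at least 45 minutes long.

none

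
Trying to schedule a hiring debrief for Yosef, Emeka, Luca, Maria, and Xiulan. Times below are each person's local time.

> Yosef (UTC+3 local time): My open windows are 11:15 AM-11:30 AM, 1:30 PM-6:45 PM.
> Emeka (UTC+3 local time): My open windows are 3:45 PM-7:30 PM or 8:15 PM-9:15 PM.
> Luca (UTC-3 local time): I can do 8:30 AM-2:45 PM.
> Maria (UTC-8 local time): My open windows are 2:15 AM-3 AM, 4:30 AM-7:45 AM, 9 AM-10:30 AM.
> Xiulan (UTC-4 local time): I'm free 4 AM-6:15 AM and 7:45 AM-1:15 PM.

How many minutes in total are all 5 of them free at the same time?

Yosef in UTC: 08:15-08:30, 10:30-15:45 (subtract 3h to convert from UTC+3).
Emeka in UTC: 12:45-16:30, 17:15-18:15 (subtract 3h to convert from UTC+3).
Luca in UTC: 11:30-17:45 (add 3h to convert from UTC-3).
Maria in UTC: 10:15-11:00, 12:30-15:45, 17:00-18:30 (add 8h to convert from UTC-8).
Xiulan in UTC: 08:00-10:15, 11:45-17:15 (add 4h to convert from UTC-4).
Yosef ∩ Emeka: 12:45-15:45.
Yosef ∩ Emeka ∩ Luca: 12:45-15:45.
Yosef ∩ Emeka ∩ Luca ∩ Maria: 12:45-15:45.
Yosef ∩ Emeka ∩ Luca ∩ Maria ∩ Xiulan: 12:45-15:45.
That's a single block of 180 minutes.

180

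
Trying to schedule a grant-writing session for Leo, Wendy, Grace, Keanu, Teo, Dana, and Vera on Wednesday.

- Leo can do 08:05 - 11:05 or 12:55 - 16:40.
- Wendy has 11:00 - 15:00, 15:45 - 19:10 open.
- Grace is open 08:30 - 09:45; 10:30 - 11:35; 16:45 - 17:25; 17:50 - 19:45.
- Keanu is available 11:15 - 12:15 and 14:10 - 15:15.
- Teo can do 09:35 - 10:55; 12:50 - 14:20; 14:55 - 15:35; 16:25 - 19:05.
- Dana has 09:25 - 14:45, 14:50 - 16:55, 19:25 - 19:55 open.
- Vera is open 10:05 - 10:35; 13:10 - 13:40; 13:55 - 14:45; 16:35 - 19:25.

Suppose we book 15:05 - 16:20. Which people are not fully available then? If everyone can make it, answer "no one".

Grace, Keanu, Teo, Vera, Wendy

Leo: free for 15:05-16:20. Wendy: not fully free for 15:05-16:20. Grace: not fully free for 15:05-16:20. Keanu: not fully free for 15:05-16:20. Teo: not fully free for 15:05-16:20. Dana: free for 15:05-16:20. Vera: not fully free for 15:05-16:20.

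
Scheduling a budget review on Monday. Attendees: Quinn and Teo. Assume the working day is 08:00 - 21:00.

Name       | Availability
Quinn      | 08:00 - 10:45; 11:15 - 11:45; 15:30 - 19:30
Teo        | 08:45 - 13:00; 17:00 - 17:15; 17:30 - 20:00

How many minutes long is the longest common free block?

Quinn ∩ Teo: 08:45-10:45, 11:15-11:45, 17:00-17:15, 17:30-19:30.
The longest is 08:45-10:45 at 120 minutes.

120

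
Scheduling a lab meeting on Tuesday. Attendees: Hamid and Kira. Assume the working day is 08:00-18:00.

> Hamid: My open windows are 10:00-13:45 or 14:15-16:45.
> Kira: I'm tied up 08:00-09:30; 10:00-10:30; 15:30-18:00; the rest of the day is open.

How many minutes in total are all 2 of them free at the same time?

270

Hamid free: 10:00-13:45, 14:15-16:45.
Kira free: 09:30-10:00, 10:30-15:30 (invert busy blocks within the working day).
Hamid ∩ Kira: 10:30-13:45, 14:15-15:30.
Summing the common windows: 195 + 75 = 270 minutes.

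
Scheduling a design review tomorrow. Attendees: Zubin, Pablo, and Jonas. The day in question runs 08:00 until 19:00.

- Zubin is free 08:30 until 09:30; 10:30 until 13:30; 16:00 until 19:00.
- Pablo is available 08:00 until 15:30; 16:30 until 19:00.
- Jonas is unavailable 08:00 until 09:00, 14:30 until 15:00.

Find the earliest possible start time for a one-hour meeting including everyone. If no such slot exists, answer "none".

Zubin free: 08:30-09:30, 10:30-13:30, 16:00-19:00.
Pablo free: 08:00-15:30, 16:30-19:00.
Jonas free: 09:00-14:30, 15:00-19:00 (invert busy blocks within the working day).
Zubin ∩ Pablo: 08:30-09:30, 10:30-13:30, 16:30-19:00.
Zubin ∩ Pablo ∩ Jonas: 09:00-09:30, 10:30-13:30, 16:30-19:00.
The first common window of at least 60 minutes is 10:30-13:30, so the earliest start is 10:30.

10:30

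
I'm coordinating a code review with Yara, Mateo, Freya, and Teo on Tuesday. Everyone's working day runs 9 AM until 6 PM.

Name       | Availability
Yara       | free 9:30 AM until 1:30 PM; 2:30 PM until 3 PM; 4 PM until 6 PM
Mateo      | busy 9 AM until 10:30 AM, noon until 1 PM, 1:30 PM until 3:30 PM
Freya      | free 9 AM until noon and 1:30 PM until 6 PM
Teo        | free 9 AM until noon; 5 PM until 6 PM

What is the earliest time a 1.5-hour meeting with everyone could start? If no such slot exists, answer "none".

Yara free: 09:30-13:30, 14:30-15:00, 16:00-18:00.
Mateo free: 10:30-12:00, 13:00-13:30, 15:30-18:00 (invert busy blocks within the working day).
Freya free: 09:00-12:00, 13:30-18:00.
Teo free: 09:00-12:00, 17:00-18:00.
Yara ∩ Mateo: 10:30-12:00, 13:00-13:30, 16:00-18:00.
Yara ∩ Mateo ∩ Freya: 10:30-12:00, 16:00-18:00.
Yara ∩ Mateo ∩ Freya ∩ Teo: 10:30-12:00, 17:00-18:00.
Those are the intersection windows.
The first common window of at least 90 minutes is 10:30-12:00, so the earliest start is 10:30.

10:30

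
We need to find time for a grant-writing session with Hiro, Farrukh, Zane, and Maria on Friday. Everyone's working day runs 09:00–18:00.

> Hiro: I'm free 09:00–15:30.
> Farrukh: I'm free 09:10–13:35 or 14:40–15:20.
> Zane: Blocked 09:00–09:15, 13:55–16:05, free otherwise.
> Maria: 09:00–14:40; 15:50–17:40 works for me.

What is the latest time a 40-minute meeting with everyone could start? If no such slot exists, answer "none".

Hiro free: 09:00-15:30.
Farrukh free: 09:10-13:35, 14:40-15:20.
Zane free: 09:15-13:55, 16:05-18:00 (invert busy blocks within the working day).
Maria free: 09:00-14:40, 15:50-17:40.
Hiro ∩ Farrukh: 09:10-13:35, 14:40-15:20.
Hiro ∩ Farrukh ∩ Zane: 09:15-13:35.
Hiro ∩ Farrukh ∩ Zane ∩ Maria: 09:15-13:35.
The last common window of at least 40 minutes is 09:15-13:35; a 40-minute meeting can start as late as 12:55 and still end by 13:35.

12:55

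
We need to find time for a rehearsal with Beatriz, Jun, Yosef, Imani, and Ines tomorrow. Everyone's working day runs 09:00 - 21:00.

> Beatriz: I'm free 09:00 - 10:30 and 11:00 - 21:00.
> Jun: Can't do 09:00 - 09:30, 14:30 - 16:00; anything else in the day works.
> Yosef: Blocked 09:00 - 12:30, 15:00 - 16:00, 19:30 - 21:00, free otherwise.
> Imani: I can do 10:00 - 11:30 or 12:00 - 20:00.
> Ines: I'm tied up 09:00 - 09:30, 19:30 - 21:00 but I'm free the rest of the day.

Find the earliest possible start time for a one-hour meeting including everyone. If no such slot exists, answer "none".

12:30

Beatriz free: 09:00-10:30, 11:00-21:00.
Jun free: 09:30-14:30, 16:00-21:00 (invert busy blocks within the working day).
Yosef free: 12:30-15:00, 16:00-19:30 (invert busy blocks within the working day).
Imani free: 10:00-11:30, 12:00-20:00.
Ines free: 09:30-19:30 (invert busy blocks within the working day).
Beatriz ∩ Jun: 09:30-10:30, 11:00-14:30, 16:00-21:00.
Beatriz ∩ Jun ∩ Yosef: 12:30-14:30, 16:00-19:30.
Beatriz ∩ Jun ∩ Yosef ∩ Imani: 12:30-14:30, 16:00-19:30.
Beatriz ∩ Jun ∩ Yosef ∩ Imani ∩ Ines: 12:30-14:30, 16:00-19:30.
So the common availability across everyone is 12:30-14:30, 16:00-19:30.
The first common window of at least 60 minutes is 12:30-14:30, so the earliest start is 12:30.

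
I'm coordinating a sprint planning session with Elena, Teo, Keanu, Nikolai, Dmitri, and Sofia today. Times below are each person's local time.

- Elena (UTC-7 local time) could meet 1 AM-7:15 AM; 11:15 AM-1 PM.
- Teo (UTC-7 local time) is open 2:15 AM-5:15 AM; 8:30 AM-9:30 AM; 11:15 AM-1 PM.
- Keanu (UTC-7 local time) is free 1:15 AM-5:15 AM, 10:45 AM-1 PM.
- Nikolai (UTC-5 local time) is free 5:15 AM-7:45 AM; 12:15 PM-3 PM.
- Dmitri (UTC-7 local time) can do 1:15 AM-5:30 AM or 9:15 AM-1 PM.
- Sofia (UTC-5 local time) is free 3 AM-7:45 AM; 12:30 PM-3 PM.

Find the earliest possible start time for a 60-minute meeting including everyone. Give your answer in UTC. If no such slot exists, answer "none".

Elena in UTC: 08:00-14:15, 18:15-20:00 (add 7h to convert from UTC-7).
Teo in UTC: 09:15-12:15, 15:30-16:30, 18:15-20:00 (add 7h to convert from UTC-7).
Keanu in UTC: 08:15-12:15, 17:45-20:00 (add 7h to convert from UTC-7).
Nikolai in UTC: 10:15-12:45, 17:15-20:00 (add 5h to convert from UTC-5).
Dmitri in UTC: 08:15-12:30, 16:15-20:00 (add 7h to convert from UTC-7).
Sofia in UTC: 08:00-12:45, 17:30-20:00 (add 5h to convert from UTC-5).
Elena ∩ Teo: 09:15-12:15, 18:15-20:00.
Elena ∩ Teo ∩ Keanu: 09:15-12:15, 18:15-20:00.
Elena ∩ Teo ∩ Keanu ∩ Nikolai: 10:15-12:15, 18:15-20:00.
Elena ∩ Teo ∩ Keanu ∩ Nikolai ∩ Dmitri: 10:15-12:15, 18:15-20:00.
Elena ∩ Teo ∩ Keanu ∩ Nikolai ∩ Dmitri ∩ Sofia: 10:15-12:15, 18:15-20:00.
The first common window of at least 60 minutes is 10:15-12:15, so the earliest start is 10:15.

10:15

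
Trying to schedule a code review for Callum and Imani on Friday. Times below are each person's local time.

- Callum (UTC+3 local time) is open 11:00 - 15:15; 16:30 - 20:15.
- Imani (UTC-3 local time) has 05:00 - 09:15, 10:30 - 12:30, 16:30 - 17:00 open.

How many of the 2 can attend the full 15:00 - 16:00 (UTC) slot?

Callum in UTC: 08:00-12:15, 13:30-17:15 (subtract 3h to convert from UTC+3).
Imani in UTC: 08:00-12:15, 13:30-15:30, 19:30-20:00 (add 3h to convert from UTC-3).
Callum can make the full 15:00-16:00 slot — that's 1.

1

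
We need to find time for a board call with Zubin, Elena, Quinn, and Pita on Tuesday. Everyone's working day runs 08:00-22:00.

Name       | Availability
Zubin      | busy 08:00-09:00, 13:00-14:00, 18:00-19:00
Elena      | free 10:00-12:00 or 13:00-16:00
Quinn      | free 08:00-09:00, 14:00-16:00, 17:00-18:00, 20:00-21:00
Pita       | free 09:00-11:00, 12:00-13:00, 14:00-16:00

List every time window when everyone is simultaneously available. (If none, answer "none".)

Zubin free: 09:00-13:00, 14:00-18:00, 19:00-22:00 (invert busy blocks within the working day).
Elena free: 10:00-12:00, 13:00-16:00.
Quinn free: 08:00-09:00, 14:00-16:00, 17:00-18:00, 20:00-21:00.
Pita free: 09:00-11:00, 12:00-13:00, 14:00-16:00.
Zubin ∩ Elena: 10:00-12:00, 14:00-16:00.
Zubin ∩ Elena ∩ Quinn: 14:00-16:00.
Zubin ∩ Elena ∩ Quinn ∩ Pita: 14:00-16:00.

14:00-16:00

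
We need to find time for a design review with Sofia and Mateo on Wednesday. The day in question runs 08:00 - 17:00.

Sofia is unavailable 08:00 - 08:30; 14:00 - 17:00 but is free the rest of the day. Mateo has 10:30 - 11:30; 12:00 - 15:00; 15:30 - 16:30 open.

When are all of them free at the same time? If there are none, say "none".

10:30-11:30, 12:00-14:00

Sofia free: 08:30-14:00 (invert busy blocks within the working day).
Mateo free: 10:30-11:30, 12:00-15:00, 15:30-16:30.
Sofia ∩ Mateo: 10:30-11:30, 12:00-14:00.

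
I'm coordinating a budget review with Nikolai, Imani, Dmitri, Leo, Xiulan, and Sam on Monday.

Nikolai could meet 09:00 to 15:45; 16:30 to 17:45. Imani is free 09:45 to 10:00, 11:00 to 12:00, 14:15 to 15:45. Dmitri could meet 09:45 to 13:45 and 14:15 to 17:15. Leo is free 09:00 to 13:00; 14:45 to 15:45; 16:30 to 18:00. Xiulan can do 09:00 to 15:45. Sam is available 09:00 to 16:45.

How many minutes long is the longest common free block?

60

Nikolai ∩ Imani: 09:45-10:00, 11:00-12:00, 14:15-15:45.
Nikolai ∩ Imani ∩ Dmitri: 09:45-10:00, 11:00-12:00, 14:15-15:45.
Nikolai ∩ Imani ∩ Dmitri ∩ Leo: 09:45-10:00, 11:00-12:00, 14:45-15:45.
Nikolai ∩ Imani ∩ Dmitri ∩ Leo ∩ Xiulan: 09:45-10:00, 11:00-12:00, 14:45-15:45.
Nikolai ∩ Imani ∩ Dmitri ∩ Leo ∩ Xiulan ∩ Sam: 09:45-10:00, 11:00-12:00, 14:45-15:45.
So the common availability across everyone is 09:45-10:00, 11:00-12:00, 14:45-15:45.
The longest is 11:00-12:00 at 60 minutes.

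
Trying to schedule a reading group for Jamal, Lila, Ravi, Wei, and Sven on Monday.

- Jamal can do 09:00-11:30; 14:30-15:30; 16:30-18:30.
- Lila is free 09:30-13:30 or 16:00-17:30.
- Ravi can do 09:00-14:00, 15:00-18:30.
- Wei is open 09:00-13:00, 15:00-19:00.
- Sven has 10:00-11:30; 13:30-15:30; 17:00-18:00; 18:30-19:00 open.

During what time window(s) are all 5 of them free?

10:00-11:30, 17:00-17:30

Jamal ∩ Lila: 09:30-11:30, 16:30-17:30.
Jamal ∩ Lila ∩ Ravi: 09:30-11:30, 16:30-17:30.
Jamal ∩ Lila ∩ Ravi ∩ Wei: 09:30-11:30, 16:30-17:30.
Jamal ∩ Lila ∩ Ravi ∩ Wei ∩ Sven: 10:00-11:30, 17:00-17:30.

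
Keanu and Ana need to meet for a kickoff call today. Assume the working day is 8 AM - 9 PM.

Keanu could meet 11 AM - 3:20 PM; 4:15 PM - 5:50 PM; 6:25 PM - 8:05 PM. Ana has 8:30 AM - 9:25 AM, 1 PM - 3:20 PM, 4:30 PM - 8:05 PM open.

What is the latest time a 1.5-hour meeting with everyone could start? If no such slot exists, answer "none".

18:35

Keanu ∩ Ana: 13:00-15:20, 16:30-17:50, 18:25-20:05.
The last common window of at least 90 minutes is 18:25-20:05; a 90-minute meeting can start as late as 18:35 and still end by 20:05.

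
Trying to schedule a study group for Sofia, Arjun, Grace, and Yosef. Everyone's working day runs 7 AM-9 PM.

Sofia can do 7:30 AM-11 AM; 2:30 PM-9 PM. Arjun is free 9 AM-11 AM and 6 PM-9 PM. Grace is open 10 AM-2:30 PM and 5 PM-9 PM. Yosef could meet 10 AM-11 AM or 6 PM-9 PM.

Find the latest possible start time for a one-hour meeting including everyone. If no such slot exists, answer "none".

20:00

Sofia ∩ Arjun: 09:00-11:00, 18:00-21:00.
Sofia ∩ Arjun ∩ Grace: 10:00-11:00, 18:00-21:00.
Sofia ∩ Arjun ∩ Grace ∩ Yosef: 10:00-11:00, 18:00-21:00.
The last common window of at least 60 minutes is 18:00-21:00; a 60-minute meeting can start as late as 20:00 and still end by 21:00.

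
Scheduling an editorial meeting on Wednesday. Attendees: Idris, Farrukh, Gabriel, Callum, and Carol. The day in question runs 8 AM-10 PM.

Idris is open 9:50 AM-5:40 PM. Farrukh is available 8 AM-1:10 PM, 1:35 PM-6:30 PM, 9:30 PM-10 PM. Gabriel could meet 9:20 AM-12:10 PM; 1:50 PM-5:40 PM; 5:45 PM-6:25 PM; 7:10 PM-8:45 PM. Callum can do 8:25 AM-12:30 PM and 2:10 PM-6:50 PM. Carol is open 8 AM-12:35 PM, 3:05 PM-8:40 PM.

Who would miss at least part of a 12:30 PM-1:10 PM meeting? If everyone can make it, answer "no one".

Idris: free for 12:30-13:10. Farrukh: free for 12:30-13:10. Gabriel: not fully free for 12:30-13:10. Callum: not fully free for 12:30-13:10. Carol: not fully free for 12:30-13:10.

Callum, Carol, Gabriel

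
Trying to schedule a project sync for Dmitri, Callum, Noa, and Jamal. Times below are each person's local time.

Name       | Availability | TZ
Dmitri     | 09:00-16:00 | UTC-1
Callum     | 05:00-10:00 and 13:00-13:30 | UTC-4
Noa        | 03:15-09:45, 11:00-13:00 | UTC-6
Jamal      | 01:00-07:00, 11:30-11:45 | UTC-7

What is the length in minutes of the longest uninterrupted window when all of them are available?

240

Dmitri in UTC: 10:00-17:00 (add 1h to convert from UTC-1).
Callum in UTC: 09:00-14:00, 17:00-17:30 (add 4h to convert from UTC-4).
Noa in UTC: 09:15-15:45, 17:00-19:00 (add 6h to convert from UTC-6).
Jamal in UTC: 08:00-14:00, 18:30-18:45 (add 7h to convert from UTC-7).
Dmitri ∩ Callum: 10:00-14:00.
Dmitri ∩ Callum ∩ Noa: 10:00-14:00.
Dmitri ∩ Callum ∩ Noa ∩ Jamal: 10:00-14:00.
The longest is 10:00-14:00 at 240 minutes.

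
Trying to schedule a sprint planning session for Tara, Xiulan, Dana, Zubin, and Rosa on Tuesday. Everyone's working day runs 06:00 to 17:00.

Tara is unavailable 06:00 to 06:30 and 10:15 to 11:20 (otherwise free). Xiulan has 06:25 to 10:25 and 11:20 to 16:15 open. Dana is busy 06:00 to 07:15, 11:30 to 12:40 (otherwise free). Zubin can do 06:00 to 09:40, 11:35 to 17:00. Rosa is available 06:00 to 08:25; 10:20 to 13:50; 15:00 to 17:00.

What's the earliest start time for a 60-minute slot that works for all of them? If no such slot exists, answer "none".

Tara free: 06:30-10:15, 11:20-17:00 (invert busy blocks within the working day).
Xiulan free: 06:25-10:25, 11:20-16:15.
Dana free: 07:15-11:30, 12:40-17:00 (invert busy blocks within the working day).
Zubin free: 06:00-09:40, 11:35-17:00.
Rosa free: 06:00-08:25, 10:20-13:50, 15:00-17:00.
Tara ∩ Xiulan: 06:30-10:15, 11:20-16:15.
Tara ∩ Xiulan ∩ Dana: 07:15-10:15, 11:20-11:30, 12:40-16:15.
Tara ∩ Xiulan ∩ Dana ∩ Zubin: 07:15-09:40, 12:40-16:15.
Tara ∩ Xiulan ∩ Dana ∩ Zubin ∩ Rosa: 07:15-08:25, 12:40-13:50, 15:00-16:15.
The first common window of at least 60 minutes is 07:15-08:25, so the earliest start is 07:15.

07:15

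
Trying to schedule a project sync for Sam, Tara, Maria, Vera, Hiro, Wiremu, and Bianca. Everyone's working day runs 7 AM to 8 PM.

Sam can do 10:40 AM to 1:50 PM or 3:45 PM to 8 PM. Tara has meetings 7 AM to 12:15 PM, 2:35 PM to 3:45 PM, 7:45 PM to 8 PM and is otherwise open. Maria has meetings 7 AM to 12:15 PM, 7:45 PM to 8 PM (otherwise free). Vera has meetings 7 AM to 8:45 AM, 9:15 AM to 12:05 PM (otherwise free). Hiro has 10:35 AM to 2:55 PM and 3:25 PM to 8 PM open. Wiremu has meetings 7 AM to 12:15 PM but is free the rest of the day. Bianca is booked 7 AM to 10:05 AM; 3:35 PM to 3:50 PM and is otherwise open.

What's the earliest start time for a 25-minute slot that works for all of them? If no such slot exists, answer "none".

12:15

Sam free: 10:40-13:50, 15:45-20:00.
Tara free: 12:15-14:35, 15:45-19:45 (invert busy blocks within the working day).
Maria free: 12:15-19:45 (invert busy blocks within the working day).
Vera free: 08:45-09:15, 12:05-20:00 (invert busy blocks within the working day).
Hiro free: 10:35-14:55, 15:25-20:00.
Wiremu free: 12:15-20:00 (invert busy blocks within the working day).
Bianca free: 10:05-15:35, 15:50-20:00 (invert busy blocks within the working day).
Sam ∩ Tara: 12:15-13:50, 15:45-19:45.
Sam ∩ Tara ∩ Maria: 12:15-13:50, 15:45-19:45.
Sam ∩ Tara ∩ Maria ∩ Vera: 12:15-13:50, 15:45-19:45.
Sam ∩ Tara ∩ Maria ∩ Vera ∩ Hiro: 12:15-13:50, 15:45-19:45.
Sam ∩ Tara ∩ Maria ∩ Vera ∩ Hiro ∩ Wiremu: 12:15-13:50, 15:45-19:45.
Sam ∩ Tara ∩ Maria ∩ Vera ∩ Hiro ∩ Wiremu ∩ Bianca: 12:15-13:50, 15:50-19:45.
The first common window of at least 25 minutes is 12:15-13:50, so the earliest start is 12:15.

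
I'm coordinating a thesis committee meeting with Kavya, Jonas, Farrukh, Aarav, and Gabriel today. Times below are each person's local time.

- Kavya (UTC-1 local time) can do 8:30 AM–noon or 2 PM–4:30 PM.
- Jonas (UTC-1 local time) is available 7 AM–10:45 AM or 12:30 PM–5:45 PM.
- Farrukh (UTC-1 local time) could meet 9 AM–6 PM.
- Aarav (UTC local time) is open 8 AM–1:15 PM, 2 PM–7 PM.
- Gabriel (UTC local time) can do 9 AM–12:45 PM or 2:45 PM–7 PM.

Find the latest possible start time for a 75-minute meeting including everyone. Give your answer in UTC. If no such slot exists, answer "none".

Kavya in UTC: 09:30-13:00, 15:00-17:30 (add 1h to convert from UTC-1).
Jonas in UTC: 08:00-11:45, 13:30-18:45 (add 1h to convert from UTC-1).
Farrukh in UTC: 10:00-19:00 (add 1h to convert from UTC-1).
Aarav in UTC: 08:00-13:15, 14:00-19:00.
Gabriel in UTC: 09:00-12:45, 14:45-19:00.
Kavya ∩ Jonas: 09:30-11:45, 15:00-17:30.
Kavya ∩ Jonas ∩ Farrukh: 10:00-11:45, 15:00-17:30.
Kavya ∩ Jonas ∩ Farrukh ∩ Aarav: 10:00-11:45, 15:00-17:30.
Kavya ∩ Jonas ∩ Farrukh ∩ Aarav ∩ Gabriel: 10:00-11:45, 15:00-17:30.
The last common window of at least 75 minutes is 15:00-17:30; a 75-minute meeting can start as late as 16:15 and still end by 17:30.

16:15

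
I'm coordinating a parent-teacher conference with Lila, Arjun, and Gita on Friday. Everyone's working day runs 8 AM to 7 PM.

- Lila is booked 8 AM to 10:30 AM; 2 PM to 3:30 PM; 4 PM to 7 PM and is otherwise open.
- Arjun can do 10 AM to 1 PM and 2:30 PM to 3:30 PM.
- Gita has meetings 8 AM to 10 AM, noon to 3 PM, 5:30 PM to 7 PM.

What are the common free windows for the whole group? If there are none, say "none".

Lila free: 10:30-14:00, 15:30-16:00 (invert busy blocks within the working day).
Arjun free: 10:00-13:00, 14:30-15:30.
Gita free: 10:00-12:00, 15:00-17:30 (invert busy blocks within the working day).
Lila ∩ Arjun: 10:30-13:00.
Lila ∩ Arjun ∩ Gita: 10:30-12:00.

10:30-12:00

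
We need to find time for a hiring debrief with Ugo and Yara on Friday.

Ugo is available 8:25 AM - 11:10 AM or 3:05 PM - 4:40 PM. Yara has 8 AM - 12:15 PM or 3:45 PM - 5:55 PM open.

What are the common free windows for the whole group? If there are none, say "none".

08:25-11:10, 15:45-16:40

Ugo ∩ Yara: 08:25-11:10, 15:45-16:40.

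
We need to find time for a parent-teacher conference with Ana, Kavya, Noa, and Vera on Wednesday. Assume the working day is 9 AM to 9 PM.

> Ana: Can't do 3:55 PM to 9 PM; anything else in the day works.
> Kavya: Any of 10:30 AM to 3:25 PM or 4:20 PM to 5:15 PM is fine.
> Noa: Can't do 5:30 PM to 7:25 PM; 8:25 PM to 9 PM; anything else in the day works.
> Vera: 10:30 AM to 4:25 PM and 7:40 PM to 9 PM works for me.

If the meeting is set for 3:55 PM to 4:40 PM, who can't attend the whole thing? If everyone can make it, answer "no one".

Ana free: 09:00-15:55 (invert busy blocks within the working day).
Kavya free: 10:30-15:25, 16:20-17:15.
Noa free: 09:00-17:30, 19:25-20:25 (invert busy blocks within the working day).
Vera free: 10:30-16:25, 19:40-21:00.
Ana: not fully free for 15:55-16:40. Kavya: not fully free for 15:55-16:40. Noa: free for 15:55-16:40. Vera: not fully free for 15:55-16:40.

Ana, Kavya, Vera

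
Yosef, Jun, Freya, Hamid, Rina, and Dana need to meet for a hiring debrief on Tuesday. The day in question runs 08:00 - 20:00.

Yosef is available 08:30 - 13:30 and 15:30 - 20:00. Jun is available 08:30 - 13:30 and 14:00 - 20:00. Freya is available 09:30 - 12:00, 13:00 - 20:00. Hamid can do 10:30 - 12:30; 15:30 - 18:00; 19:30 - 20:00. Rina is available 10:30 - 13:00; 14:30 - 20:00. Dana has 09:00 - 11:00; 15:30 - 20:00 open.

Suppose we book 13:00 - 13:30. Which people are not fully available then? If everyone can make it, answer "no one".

Yosef: free for 13:00-13:30. Jun: free for 13:00-13:30. Freya: free for 13:00-13:30. Hamid: not fully free for 13:00-13:30. Rina: not fully free for 13:00-13:30. Dana: not fully free for 13:00-13:30.

Dana, Hamid, Rina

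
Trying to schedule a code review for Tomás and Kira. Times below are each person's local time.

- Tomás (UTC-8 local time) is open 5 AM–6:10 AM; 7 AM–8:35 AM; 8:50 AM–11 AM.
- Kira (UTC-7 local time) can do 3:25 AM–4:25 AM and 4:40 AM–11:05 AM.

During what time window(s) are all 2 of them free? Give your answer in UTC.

13:00-14:10, 15:00-16:35, 16:50-18:05

Tomás in UTC: 13:00-14:10, 15:00-16:35, 16:50-19:00 (add 8h to convert from UTC-8).
Kira in UTC: 10:25-11:25, 11:40-18:05 (add 7h to convert from UTC-7).
Tomás ∩ Kira: 13:00-14:10, 15:00-16:35, 16:50-18:05.
Those are the intersection windows.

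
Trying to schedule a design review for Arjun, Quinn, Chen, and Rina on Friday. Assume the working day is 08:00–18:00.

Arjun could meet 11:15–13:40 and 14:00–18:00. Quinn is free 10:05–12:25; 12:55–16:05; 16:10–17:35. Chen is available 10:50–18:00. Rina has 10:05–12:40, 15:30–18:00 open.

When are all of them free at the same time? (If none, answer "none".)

11:15-12:25, 15:30-16:05, 16:10-17:35

Arjun ∩ Quinn: 11:15-12:25, 12:55-13:40, 14:00-16:05, 16:10-17:35.
Arjun ∩ Quinn ∩ Chen: 11:15-12:25, 12:55-13:40, 14:00-16:05, 16:10-17:35.
Arjun ∩ Quinn ∩ Chen ∩ Rina: 11:15-12:25, 15:30-16:05, 16:10-17:35.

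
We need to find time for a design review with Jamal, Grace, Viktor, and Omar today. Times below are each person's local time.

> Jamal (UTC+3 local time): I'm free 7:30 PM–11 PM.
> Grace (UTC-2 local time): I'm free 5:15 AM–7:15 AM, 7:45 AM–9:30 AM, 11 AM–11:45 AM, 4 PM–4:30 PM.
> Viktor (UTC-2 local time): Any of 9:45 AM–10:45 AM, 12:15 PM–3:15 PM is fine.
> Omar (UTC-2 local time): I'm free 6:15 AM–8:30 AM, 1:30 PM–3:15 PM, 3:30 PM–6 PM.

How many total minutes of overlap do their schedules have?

0

Jamal in UTC: 16:30-20:00 (subtract 3h to convert from UTC+3).
Grace in UTC: 07:15-09:15, 09:45-11:30, 13:00-13:45, 18:00-18:30 (add 2h to convert from UTC-2).
Viktor in UTC: 11:45-12:45, 14:15-17:15 (add 2h to convert from UTC-2).
Omar in UTC: 08:15-10:30, 15:30-17:15, 17:30-20:00 (add 2h to convert from UTC-2).
Jamal ∩ Grace: 18:00-18:30.
Jamal ∩ Grace ∩ Viktor: ∅.
Jamal ∩ Grace ∩ Viktor ∩ Omar: ∅.
There is no time when everyone is free.
There is no common window, so the total is 0 minutes.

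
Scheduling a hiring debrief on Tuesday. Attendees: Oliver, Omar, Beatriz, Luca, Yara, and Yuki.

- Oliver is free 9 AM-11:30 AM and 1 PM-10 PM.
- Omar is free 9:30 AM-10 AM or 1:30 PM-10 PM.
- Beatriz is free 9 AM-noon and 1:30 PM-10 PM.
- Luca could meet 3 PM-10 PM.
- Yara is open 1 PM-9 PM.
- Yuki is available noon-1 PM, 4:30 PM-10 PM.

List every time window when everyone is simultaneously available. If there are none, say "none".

16:30-21:00

Oliver ∩ Omar: 09:30-10:00, 13:30-22:00.
Oliver ∩ Omar ∩ Beatriz: 09:30-10:00, 13:30-22:00.
Oliver ∩ Omar ∩ Beatriz ∩ Luca: 15:00-22:00.
Oliver ∩ Omar ∩ Beatriz ∩ Luca ∩ Yara: 15:00-21:00.
Oliver ∩ Omar ∩ Beatriz ∩ Luca ∩ Yara ∩ Yuki: 16:30-21:00.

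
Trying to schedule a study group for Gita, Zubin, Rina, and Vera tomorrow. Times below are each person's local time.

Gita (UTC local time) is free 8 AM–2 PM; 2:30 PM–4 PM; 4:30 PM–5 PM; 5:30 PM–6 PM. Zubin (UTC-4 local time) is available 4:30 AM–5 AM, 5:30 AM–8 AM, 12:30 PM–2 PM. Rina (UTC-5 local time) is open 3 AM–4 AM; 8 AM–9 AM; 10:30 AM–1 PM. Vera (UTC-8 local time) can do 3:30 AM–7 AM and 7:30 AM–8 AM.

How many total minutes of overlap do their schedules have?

Gita in UTC: 08:00-14:00, 14:30-16:00, 16:30-17:00, 17:30-18:00.
Zubin in UTC: 08:30-09:00, 09:30-12:00, 16:30-18:00 (add 4h to convert from UTC-4).
Rina in UTC: 08:00-09:00, 13:00-14:00, 15:30-18:00 (add 5h to convert from UTC-5).
Vera in UTC: 11:30-15:00, 15:30-16:00 (add 8h to convert from UTC-8).
Gita ∩ Zubin: 08:30-09:00, 09:30-12:00, 16:30-17:00, 17:30-18:00.
Gita ∩ Zubin ∩ Rina: 08:30-09:00, 16:30-17:00, 17:30-18:00.
Gita ∩ Zubin ∩ Rina ∩ Vera: ∅.
There is no time when everyone is free.
There is no common window, so the total is 0 minutes.

0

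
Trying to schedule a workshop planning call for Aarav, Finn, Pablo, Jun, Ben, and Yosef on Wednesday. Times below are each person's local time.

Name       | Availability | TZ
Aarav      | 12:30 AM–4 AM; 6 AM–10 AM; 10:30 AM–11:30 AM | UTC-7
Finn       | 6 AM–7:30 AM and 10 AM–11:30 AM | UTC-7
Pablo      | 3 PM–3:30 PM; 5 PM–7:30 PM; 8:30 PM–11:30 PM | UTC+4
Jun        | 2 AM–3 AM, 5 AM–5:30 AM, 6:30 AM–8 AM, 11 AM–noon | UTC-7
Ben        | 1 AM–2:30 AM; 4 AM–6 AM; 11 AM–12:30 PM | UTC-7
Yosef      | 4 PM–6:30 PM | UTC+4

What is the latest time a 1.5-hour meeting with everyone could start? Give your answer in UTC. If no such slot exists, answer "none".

none

Aarav in UTC: 07:30-11:00, 13:00-17:00, 17:30-18:30 (add 7h to convert from UTC-7).
Finn in UTC: 13:00-14:30, 17:00-18:30 (add 7h to convert from UTC-7).
Pablo in UTC: 11:00-11:30, 13:00-15:30, 16:30-19:30 (subtract 4h to convert from UTC+4).
Jun in UTC: 09:00-10:00, 12:00-12:30, 13:30-15:00, 18:00-19:00 (add 7h to convert from UTC-7).
Ben in UTC: 08:00-09:30, 11:00-13:00, 18:00-19:30 (add 7h to convert from UTC-7).
Yosef in UTC: 12:00-14:30 (subtract 4h to convert from UTC+4).
Aarav ∩ Finn: 13:00-14:30, 17:30-18:30.
Aarav ∩ Finn ∩ Pablo: 13:00-14:30, 17:30-18:30.
Aarav ∩ Finn ∩ Pablo ∩ Jun: 13:30-14:30, 18:00-18:30.
Aarav ∩ Finn ∩ Pablo ∩ Jun ∩ Ben: 18:00-18:30.
Aarav ∩ Finn ∩ Pablo ∩ Jun ∩ Ben ∩ Yosef: ∅.
There is no time when everyone is free.
No common window is at least 90 minutes long.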